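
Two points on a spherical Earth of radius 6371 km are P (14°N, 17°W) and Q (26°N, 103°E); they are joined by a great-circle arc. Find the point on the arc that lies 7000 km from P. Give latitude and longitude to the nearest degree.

Convert each endpoint to a unit vector on the sphere (x = cos φ cos λ, y = cos φ sin λ, z = sin φ).
The central angle between the endpoints is δ = arccos(p₁·p₂) ≈ 1.907 rad (109.3°). The total great-circle distance is δ·R ≈ 1.907 × 6371 ≈ 12150 km, so the target fraction is f = 7000/12150 ≈ 0.576.
Interpolate at f ≈ 0.576 with slerp weights a = sin((1−f)δ)/sin δ ≈ 0.766, b = sin(fδ)/sin δ ≈ 0.943.
p = a·p₁ + b·p₂ ≈ (0.520, 0.609, 0.599); φ = arcsin(p_z) ≈ 36.79°, λ = atan2(p_y, p_x) ≈ 49.50°.

≈ (37°N, 49°E)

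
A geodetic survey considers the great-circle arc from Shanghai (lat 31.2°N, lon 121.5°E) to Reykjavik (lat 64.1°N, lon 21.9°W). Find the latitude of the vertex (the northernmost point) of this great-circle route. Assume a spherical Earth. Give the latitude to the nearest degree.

≈ 77°N

The great circle lies in the plane with unit normal n̂ = (p₁ × p₂)/|p₁ × p₂|.
Here n̂_z ≈ -0.226; the vertex latitude is φ_max = arccos|n̂_z| ≈ 76.9°.
Check via Clairaut: cos φ_max = |cos φ₁| · sin C = cos(31.2°)·sin(15.3°) ≈ 0.226, again giving ≈ 76.9°.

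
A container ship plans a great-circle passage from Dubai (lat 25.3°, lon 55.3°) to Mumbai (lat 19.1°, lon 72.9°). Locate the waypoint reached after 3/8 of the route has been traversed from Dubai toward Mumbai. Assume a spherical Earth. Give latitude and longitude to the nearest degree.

≈ lat 23°, lon 62°

From cos δ = sin φ₁ sin φ₂ + cos φ₁ cos φ₂ cos Δλ, the central angle is δ ≈ 0.304 rad (17.4°).
Interpolate at f = 3/8 with slerp weights a = sin((1−f)δ)/sin δ ≈ 0.631, b = sin(fδ)/sin δ ≈ 0.380.
p = a·p₁ + b·p₂ ≈ (0.430, 0.812, 0.394); φ = arcsin(p_z) ≈ 23.20°, λ = atan2(p_y, p_x) ≈ 62.08°.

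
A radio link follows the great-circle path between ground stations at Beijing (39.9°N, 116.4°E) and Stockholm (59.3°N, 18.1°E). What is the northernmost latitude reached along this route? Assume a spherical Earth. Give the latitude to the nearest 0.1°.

≈ 63.5°N

The great circle lies in the plane with unit normal n̂ = (p₁ × p₂)/|p₁ × p₂|.
Here n̂_z ≈ -0.446; the vertex latitude is φ_max = arccos|n̂_z| ≈ 63.5°.
Check via Clairaut: cos φ_max = |cos φ₁| · sin C = cos(39.9°)·sin(35.6°) ≈ 0.446, again giving ≈ 63.5°.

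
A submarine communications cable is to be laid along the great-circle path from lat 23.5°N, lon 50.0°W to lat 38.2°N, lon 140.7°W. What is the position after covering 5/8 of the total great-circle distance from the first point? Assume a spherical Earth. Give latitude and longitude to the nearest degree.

Convert each endpoint to a unit vector on the sphere (x = cos φ cos λ, y = cos φ sin λ, z = sin φ).
The central angle between the endpoints is δ = arccos(p₁·p₂) ≈ 1.331 rad (76.2°).
Interpolate at f = 5/8 with slerp weights a = sin((1−f)δ)/sin δ ≈ 0.493, b = sin(fδ)/sin δ ≈ 0.761.
p = a·p₁ + b·p₂ ≈ (-0.172, -0.725, 0.667); φ = arcsin(p_z) ≈ 41.84°, λ = atan2(p_y, p_x) ≈ -103.37°.

≈ lat 42°N, lon 103°W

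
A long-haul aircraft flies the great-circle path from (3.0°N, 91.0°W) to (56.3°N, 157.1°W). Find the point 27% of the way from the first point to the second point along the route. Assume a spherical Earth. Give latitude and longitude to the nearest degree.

Write both endpoints as unit vectors p₁, p₂ with components (cos φ cos λ, cos φ sin λ, sin φ).
The central angle between the endpoints is δ = arccos(p₁·p₂) ≈ 1.299 rad (74.5°).
Interpolate at f = 0.27 with slerp weights a = sin((1−f)δ)/sin δ ≈ 0.843, b = sin(fδ)/sin δ ≈ 0.357.
p = a·p₁ + b·p₂ ≈ (-0.197, -0.919, 0.341); φ = arcsin(p_z) ≈ 19.93°, λ = atan2(p_y, p_x) ≈ -102.10°.

≈ (20°N, 102°W)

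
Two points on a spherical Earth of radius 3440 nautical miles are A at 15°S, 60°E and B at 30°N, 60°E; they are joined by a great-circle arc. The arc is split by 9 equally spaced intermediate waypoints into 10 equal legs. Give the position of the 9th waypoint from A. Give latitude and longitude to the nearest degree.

≈ 25°N, 60°E

From cos δ = sin φ₁ sin φ₂ + cos φ₁ cos φ₂ cos Δλ, the central angle is δ ≈ 0.785 rad (45.0°).
Interpolate at f = 9/10 with slerp weights a = sin((1−f)δ)/sin δ ≈ 0.111, b = sin(fδ)/sin δ ≈ 0.918.
p = a·p₁ + b·p₂ ≈ (0.451, 0.782, 0.431); φ = arcsin(p_z) ≈ 25.50°, λ = atan2(p_y, p_x) ≈ 60.00°.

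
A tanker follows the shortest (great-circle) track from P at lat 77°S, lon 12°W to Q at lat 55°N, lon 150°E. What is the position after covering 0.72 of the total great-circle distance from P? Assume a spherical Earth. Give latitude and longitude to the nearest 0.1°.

≈ lat 11.4°N, lon 142.7°E

Convert each endpoint to a unit vector on the sphere (x = cos φ cos λ, y = cos φ sin λ, z = sin φ).
The central angle between the endpoints is δ = arccos(p₁·p₂) ≈ 2.741 rad (157.1°).
Interpolate at f = 0.72 with slerp weights a = sin((1−f)δ)/sin δ ≈ 1.781, b = sin(fδ)/sin δ ≈ 2.360.
p = a·p₁ + b·p₂ ≈ (-0.780, 0.593, 0.198); φ = arcsin(p_z) ≈ 11.40°, λ = atan2(p_y, p_x) ≈ 142.74°.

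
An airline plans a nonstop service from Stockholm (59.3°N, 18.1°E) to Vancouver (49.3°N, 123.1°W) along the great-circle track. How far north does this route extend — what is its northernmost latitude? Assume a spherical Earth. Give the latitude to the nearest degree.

≈ 77°N

The great circle lies in the plane with unit normal n̂ = (p₁ × p₂)/|p₁ × p₂|.
Here n̂_z ≈ -0.227; the vertex latitude is φ_max = arccos|n̂_z| ≈ 76.9°.
Check via Clairaut: cos φ_max = |cos φ₁| · sin C = cos(59.3°)·sin(26.4°) ≈ 0.227, again giving ≈ 76.9°.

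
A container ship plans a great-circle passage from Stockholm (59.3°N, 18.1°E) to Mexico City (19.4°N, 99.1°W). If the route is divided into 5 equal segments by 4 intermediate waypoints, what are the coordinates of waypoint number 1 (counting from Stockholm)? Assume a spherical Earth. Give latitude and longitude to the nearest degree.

≈ 65°N, 17°W

Write both endpoints as unit vectors p₁, p₂ with components (cos φ cos λ, cos φ sin λ, sin φ).
The central angle between the endpoints is δ = arccos(p₁·p₂) ≈ 1.505 rad (86.2°).
Interpolate at f = 1/5 with slerp weights a = sin((1−f)δ)/sin δ ≈ 0.936, b = sin(fδ)/sin δ ≈ 0.297.
p = a·p₁ + b·p₂ ≈ (0.410, -0.128, 0.903); φ = arcsin(p_z) ≈ 64.58°, λ = atan2(p_y, p_x) ≈ -17.40°.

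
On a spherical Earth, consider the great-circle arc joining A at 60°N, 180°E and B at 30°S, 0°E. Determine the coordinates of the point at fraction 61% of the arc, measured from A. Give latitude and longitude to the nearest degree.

Write both endpoints as unit vectors p₁, p₂ with components (cos φ cos λ, cos φ sin λ, sin φ).
The central angle between the endpoints is δ = arccos(p₁·p₂) ≈ 2.618 rad (150.0°).
Interpolate at f = 0.61 with slerp weights a = sin((1−f)δ)/sin δ ≈ 1.705, b = sin(fδ)/sin δ ≈ 1.999.
p = a·p₁ + b·p₂ ≈ (0.879, 0.000, 0.477); φ = arcsin(p_z) ≈ 28.50°, λ = atan2(p_y, p_x) ≈ 0.00°.

≈ 29°N, 0°E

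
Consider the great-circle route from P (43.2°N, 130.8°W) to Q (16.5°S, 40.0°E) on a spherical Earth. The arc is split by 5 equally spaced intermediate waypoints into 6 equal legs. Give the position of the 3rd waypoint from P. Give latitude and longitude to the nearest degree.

≈ (56°N, 14°E)

The haversine formula gives a central angle δ ≈ 2.656 rad (152.2°) between the endpoints.
Interpolate at f = 3/6 with slerp weights a = sin((1−f)δ)/sin δ ≈ 2.080, b = sin(fδ)/sin δ ≈ 2.080.
p = a·p₁ + b·p₂ ≈ (0.537, 0.134, 0.833); φ = arcsin(p_z) ≈ 56.40°, λ = atan2(p_y, p_x) ≈ 14.03°.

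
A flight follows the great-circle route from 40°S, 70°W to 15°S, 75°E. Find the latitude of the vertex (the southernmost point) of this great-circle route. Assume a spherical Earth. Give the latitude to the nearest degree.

The great circle lies in the plane with unit normal n̂ = (p₁ × p₂)/|p₁ × p₂|.
Here n̂_z ≈ +0.473; the vertex latitude is φ_max = arccos|n̂_z| ≈ 61.8°.
Check via Clairaut: cos φ_max = |cos φ₁| · sin C = cos(40.0°)·sin(141.9°) ≈ 0.473, again giving ≈ 61.8°.

≈ 62°S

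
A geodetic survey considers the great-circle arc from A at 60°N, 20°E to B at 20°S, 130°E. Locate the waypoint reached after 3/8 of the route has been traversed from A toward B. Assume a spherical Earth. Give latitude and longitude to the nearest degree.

Convert each endpoint to a unit vector on the sphere (x = cos φ cos λ, y = cos φ sin λ, z = sin φ).
The central angle between the endpoints is δ = arccos(p₁·p₂) ≈ 2.045 rad (117.2°).
Interpolate at f = 3/8 with slerp weights a = sin((1−f)δ)/sin δ ≈ 1.076, b = sin(fδ)/sin δ ≈ 0.780.
p = a·p₁ + b·p₂ ≈ (0.035, 0.746, 0.665); φ = arcsin(p_z) ≈ 41.71°, λ = atan2(p_y, p_x) ≈ 87.35°.

≈ 42°N, 87°E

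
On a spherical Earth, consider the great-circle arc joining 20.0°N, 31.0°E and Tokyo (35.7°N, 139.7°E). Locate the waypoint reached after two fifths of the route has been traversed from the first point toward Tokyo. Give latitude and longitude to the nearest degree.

The haversine formula gives a central angle δ ≈ 1.616 rad (92.6°) between the endpoints.
Interpolate at f = 2/5 with slerp weights a = sin((1−f)δ)/sin δ ≈ 0.825, b = sin(fδ)/sin δ ≈ 0.603.
p = a·p₁ + b·p₂ ≈ (0.291, 0.716, 0.634); φ = arcsin(p_z) ≈ 39.36°, λ = atan2(p_y, p_x) ≈ 67.85°.

≈ 39°N, 68°E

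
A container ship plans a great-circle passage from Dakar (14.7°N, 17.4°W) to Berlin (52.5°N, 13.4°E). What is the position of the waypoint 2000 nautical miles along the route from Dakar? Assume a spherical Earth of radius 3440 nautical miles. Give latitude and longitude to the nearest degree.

≈ 44°N, 2°E

Write both endpoints as unit vectors p₁, p₂ with components (cos φ cos λ, cos φ sin λ, sin φ).
The central angle between the endpoints is δ = arccos(p₁·p₂) ≈ 0.785 rad (45.0°). The total great-circle distance is δ·R ≈ 0.785 × 3440 ≈ 2702 nmi, so the target fraction is f = 2000/2702 ≈ 0.740.
Interpolate at f ≈ 0.740 with slerp weights a = sin((1−f)δ)/sin δ ≈ 0.287, b = sin(fδ)/sin δ ≈ 0.777.
p = a·p₁ + b·p₂ ≈ (0.724, 0.027, 0.689); φ = arcsin(p_z) ≈ 43.54°, λ = atan2(p_y, p_x) ≈ 2.11°.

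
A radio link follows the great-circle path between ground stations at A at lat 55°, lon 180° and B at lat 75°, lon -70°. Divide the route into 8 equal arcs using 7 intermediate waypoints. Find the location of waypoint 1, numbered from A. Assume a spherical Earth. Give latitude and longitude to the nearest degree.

≈ lat 60°, lon -176°

From cos δ = sin φ₁ sin φ₂ + cos φ₁ cos φ₂ cos Δλ, the central angle is δ ≈ 0.737 rad (42.2°).
Interpolate at f = 1/8 with slerp weights a = sin((1−f)δ)/sin δ ≈ 0.894, b = sin(fδ)/sin δ ≈ 0.137.
p = a·p₁ + b·p₂ ≈ (-0.501, -0.033, 0.865); φ = arcsin(p_z) ≈ 59.87°, λ = atan2(p_y, p_x) ≈ -176.20°.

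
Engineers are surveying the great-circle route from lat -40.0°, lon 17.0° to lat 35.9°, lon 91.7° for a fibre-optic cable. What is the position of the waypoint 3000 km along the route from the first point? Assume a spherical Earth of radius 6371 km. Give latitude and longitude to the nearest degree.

≈ lat -21°, lon 40°

Write both endpoints as unit vectors p₁, p₂ with components (cos φ cos λ, cos φ sin λ, sin φ).
The central angle between the endpoints is δ = arccos(p₁·p₂) ≈ 1.786 rad (102.3°). The total great-circle distance is δ·R ≈ 1.786 × 6371 ≈ 11376 km, so the target fraction is f = 3000/11376 ≈ 0.264.
Interpolate at f ≈ 0.264 with slerp weights a = sin((1−f)δ)/sin δ ≈ 0.990, b = sin(fδ)/sin δ ≈ 0.464.
p = a·p₁ + b·p₂ ≈ (0.714, 0.598, -0.364); φ = arcsin(p_z) ≈ -21.36°, λ = atan2(p_y, p_x) ≈ 39.93°.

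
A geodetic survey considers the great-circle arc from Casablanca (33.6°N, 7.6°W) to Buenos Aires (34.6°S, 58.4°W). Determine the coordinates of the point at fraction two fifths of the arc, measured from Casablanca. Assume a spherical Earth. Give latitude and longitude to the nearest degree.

Write both endpoints as unit vectors p₁, p₂ with components (cos φ cos λ, cos φ sin λ, sin φ).
The central angle between the endpoints is δ = arccos(p₁·p₂) ≈ 1.451 rad (83.2°).
Interpolate at f = 2/5 with slerp weights a = sin((1−f)δ)/sin δ ≈ 0.770, b = sin(fδ)/sin δ ≈ 0.552.
p = a·p₁ + b·p₂ ≈ (0.874, -0.472, 0.113); φ = arcsin(p_z) ≈ 6.47°, λ = atan2(p_y, p_x) ≈ -28.37°.

≈ 6°N, 28°W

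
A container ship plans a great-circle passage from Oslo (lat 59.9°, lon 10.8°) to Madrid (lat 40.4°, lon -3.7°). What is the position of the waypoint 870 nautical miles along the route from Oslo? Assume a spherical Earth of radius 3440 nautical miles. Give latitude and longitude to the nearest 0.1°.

The haversine formula gives a central angle δ ≈ 0.375 rad (21.5°) between the endpoints. The total great-circle distance is δ·R ≈ 0.375 × 3440 ≈ 1290 nmi, so the target fraction is f = 870/1290 ≈ 0.674.
Interpolate at f ≈ 0.674 with slerp weights a = sin((1−f)δ)/sin δ ≈ 0.333, b = sin(fδ)/sin δ ≈ 0.683.
p = a·p₁ + b·p₂ ≈ (0.683, -0.002, 0.730); φ = arcsin(p_z) ≈ 46.93°, λ = atan2(p_y, p_x) ≈ -0.19°.

≈ lat 46.9°, lon -0.2°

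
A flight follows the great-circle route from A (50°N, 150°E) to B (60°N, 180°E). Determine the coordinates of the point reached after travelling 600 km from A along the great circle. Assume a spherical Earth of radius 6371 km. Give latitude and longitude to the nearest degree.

The haversine formula gives a central angle δ ≈ 0.343 rad (19.7°) between the endpoints. The total great-circle distance is δ·R ≈ 0.343 × 6371 ≈ 2185 km, so the target fraction is f = 600/2185 ≈ 0.275.
Interpolate at f ≈ 0.275 with slerp weights a = sin((1−f)δ)/sin δ ≈ 0.732, b = sin(fδ)/sin δ ≈ 0.280.
p = a·p₁ + b·p₂ ≈ (-0.547, 0.235, 0.803); φ = arcsin(p_z) ≈ 53.43°, λ = atan2(p_y, p_x) ≈ 156.74°.

≈ (53°N, 157°E)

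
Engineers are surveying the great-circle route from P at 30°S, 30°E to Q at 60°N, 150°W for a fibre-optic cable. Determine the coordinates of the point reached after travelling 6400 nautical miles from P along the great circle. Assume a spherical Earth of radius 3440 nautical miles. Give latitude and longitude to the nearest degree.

Write both endpoints as unit vectors p₁, p₂ with components (cos φ cos λ, cos φ sin λ, sin φ).
The central angle between the endpoints is δ = arccos(p₁·p₂) ≈ 2.618 rad (150.0°). The total great-circle distance is δ·R ≈ 2.618 × 3440 ≈ 9006 nmi, so the target fraction is f = 6400/9006 ≈ 0.711.
Interpolate at f ≈ 0.711 with slerp weights a = sin((1−f)δ)/sin δ ≈ 1.374, b = sin(fδ)/sin δ ≈ 1.917.
p = a·p₁ + b·p₂ ≈ (0.201, 0.116, 0.973); φ = arcsin(p_z) ≈ 76.60°, λ = atan2(p_y, p_x) ≈ 30.00°.

≈ 77°N, 30°E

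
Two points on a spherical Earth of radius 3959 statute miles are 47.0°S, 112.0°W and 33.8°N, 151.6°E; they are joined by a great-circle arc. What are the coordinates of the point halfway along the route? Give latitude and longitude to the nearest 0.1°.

The haversine formula gives a central angle δ ≈ 2.060 rad (118.0°) between the endpoints.
Interpolate at f = 1/2 with slerp weights a = sin((1−f)δ)/sin δ ≈ 0.971, b = sin(fδ)/sin δ ≈ 0.971.
p = a·p₁ + b·p₂ ≈ (-0.958, -0.230, -0.170); φ = arcsin(p_z) ≈ -9.79°, λ = atan2(p_y, p_x) ≈ -166.48°.

≈ 9.8°S, 166.5°W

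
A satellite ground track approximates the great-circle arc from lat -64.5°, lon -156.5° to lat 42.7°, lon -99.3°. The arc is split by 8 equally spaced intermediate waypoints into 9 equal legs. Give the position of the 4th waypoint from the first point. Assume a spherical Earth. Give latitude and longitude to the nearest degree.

From cos δ = sin φ₁ sin φ₂ + cos φ₁ cos φ₂ cos Δλ, the central angle is δ ≈ 2.027 rad (116.1°).
Interpolate at f = 4/9 with slerp weights a = sin((1−f)δ)/sin δ ≈ 1.006, b = sin(fδ)/sin δ ≈ 0.873.
p = a·p₁ + b·p₂ ≈ (-0.501, -0.806, -0.316); φ = arcsin(p_z) ≈ -18.39°, λ = atan2(p_y, p_x) ≈ -121.85°.

≈ lat -18°, lon -122°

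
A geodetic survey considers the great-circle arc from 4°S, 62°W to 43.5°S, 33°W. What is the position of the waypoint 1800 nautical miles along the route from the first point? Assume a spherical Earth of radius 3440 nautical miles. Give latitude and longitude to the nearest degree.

Write both endpoints as unit vectors p₁, p₂ with components (cos φ cos λ, cos φ sin λ, sin φ).
The central angle between the endpoints is δ = arccos(p₁·p₂) ≈ 0.822 rad (47.1°). The total great-circle distance is δ·R ≈ 0.822 × 3440 ≈ 2827 nmi, so the target fraction is f = 1800/2827 ≈ 0.637.
Interpolate at f ≈ 0.637 with slerp weights a = sin((1−f)δ)/sin δ ≈ 0.402, b = sin(fδ)/sin δ ≈ 0.682.
p = a·p₁ + b·p₂ ≈ (0.603, -0.623, -0.498); φ = arcsin(p_z) ≈ -29.85°, λ = atan2(p_y, p_x) ≈ -45.94°.

≈ 30°S, 46°W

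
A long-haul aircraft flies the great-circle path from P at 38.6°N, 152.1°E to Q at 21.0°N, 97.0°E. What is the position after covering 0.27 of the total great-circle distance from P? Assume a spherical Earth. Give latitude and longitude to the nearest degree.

Write both endpoints as unit vectors p₁, p₂ with components (cos φ cos λ, cos φ sin λ, sin φ).
The central angle between the endpoints is δ = arccos(p₁·p₂) ≈ 0.875 rad (50.1°).
Interpolate at f = 0.27 with slerp weights a = sin((1−f)δ)/sin δ ≈ 0.777, b = sin(fδ)/sin δ ≈ 0.305.
p = a·p₁ + b·p₂ ≈ (-0.571, 0.567, 0.594); φ = arcsin(p_z) ≈ 36.43°, λ = atan2(p_y, p_x) ≈ 135.23°.

≈ 36°N, 135°E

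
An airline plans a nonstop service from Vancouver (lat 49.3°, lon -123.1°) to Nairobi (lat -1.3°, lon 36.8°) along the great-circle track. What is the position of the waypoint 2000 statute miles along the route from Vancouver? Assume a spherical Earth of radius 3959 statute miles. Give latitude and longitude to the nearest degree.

≈ lat 71°, lon -82°

Write both endpoints as unit vectors p₁, p₂ with components (cos φ cos λ, cos φ sin λ, sin φ).
The central angle between the endpoints is δ = arccos(p₁·p₂) ≈ 2.252 rad (129.0°). The total great-circle distance is δ·R ≈ 2.252 × 3959 ≈ 8914 mi, so the target fraction is f = 2000/8914 ≈ 0.224.
Interpolate at f ≈ 0.224 with slerp weights a = sin((1−f)δ)/sin δ ≈ 1.267, b = sin(fδ)/sin δ ≈ 0.623.
p = a·p₁ + b·p₂ ≈ (0.047, -0.319, 0.947); φ = arcsin(p_z) ≈ 71.17°, λ = atan2(p_y, p_x) ≈ -81.56°.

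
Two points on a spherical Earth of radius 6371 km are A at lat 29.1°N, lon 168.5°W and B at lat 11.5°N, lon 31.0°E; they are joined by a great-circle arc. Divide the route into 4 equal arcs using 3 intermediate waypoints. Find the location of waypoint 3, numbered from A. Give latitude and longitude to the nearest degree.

Convert each endpoint to a unit vector on the sphere (x = cos φ cos λ, y = cos φ sin λ, z = sin φ).
The central angle between the endpoints is δ = arccos(p₁·p₂) ≈ 2.361 rad (135.2°).
Interpolate at f = 3/4 with slerp weights a = sin((1−f)δ)/sin δ ≈ 0.790, b = sin(fδ)/sin δ ≈ 1.392.
p = a·p₁ + b·p₂ ≈ (0.493, 0.565, 0.662); φ = arcsin(p_z) ≈ 41.45°, λ = atan2(p_y, p_x) ≈ 48.91°.

≈ lat 41°N, lon 49°E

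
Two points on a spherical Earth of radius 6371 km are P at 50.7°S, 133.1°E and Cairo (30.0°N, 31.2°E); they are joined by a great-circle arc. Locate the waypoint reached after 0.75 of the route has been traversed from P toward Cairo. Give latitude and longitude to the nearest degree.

≈ 8°N, 52°E

From cos δ = sin φ₁ sin φ₂ + cos φ₁ cos φ₂ cos Δλ, the central angle is δ ≈ 2.094 rad (120.0°).
Interpolate at f = 0.75 with slerp weights a = sin((1−f)δ)/sin δ ≈ 0.577, b = sin(fδ)/sin δ ≈ 1.155.
p = a·p₁ + b·p₂ ≈ (0.606, 0.785, 0.131); φ = arcsin(p_z) ≈ 7.50°, λ = atan2(p_y, p_x) ≈ 52.36°.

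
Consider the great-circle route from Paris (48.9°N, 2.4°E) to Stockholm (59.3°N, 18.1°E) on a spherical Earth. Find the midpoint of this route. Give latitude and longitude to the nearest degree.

Write both endpoints as unit vectors p₁, p₂ with components (cos φ cos λ, cos φ sin λ, sin φ).
The central angle between the endpoints is δ = arccos(p₁·p₂) ≈ 0.241 rad (13.8°).
Interpolate at f = 1/2 with slerp weights a = sin((1−f)δ)/sin δ ≈ 0.504, b = sin(fδ)/sin δ ≈ 0.504.
p = a·p₁ + b·p₂ ≈ (0.575, 0.094, 0.813); φ = arcsin(p_z) ≈ 54.35°, λ = atan2(p_y, p_x) ≈ 9.26°.

≈ (54°N, 9°E)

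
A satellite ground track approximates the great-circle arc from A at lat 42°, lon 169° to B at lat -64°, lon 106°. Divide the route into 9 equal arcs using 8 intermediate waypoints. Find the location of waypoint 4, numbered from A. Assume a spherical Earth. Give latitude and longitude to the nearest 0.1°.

≈ lat -6.6°, lon 148.7°

Convert each endpoint to a unit vector on the sphere (x = cos φ cos λ, y = cos φ sin λ, z = sin φ).
The central angle between the endpoints is δ = arccos(p₁·p₂) ≈ 2.041 rad (117.0°).
Interpolate at f = 4/9 with slerp weights a = sin((1−f)δ)/sin δ ≈ 1.017, b = sin(fδ)/sin δ ≈ 0.884.
p = a·p₁ + b·p₂ ≈ (-0.849, 0.517, -0.114); φ = arcsin(p_z) ≈ -6.56°, λ = atan2(p_y, p_x) ≈ 148.66°.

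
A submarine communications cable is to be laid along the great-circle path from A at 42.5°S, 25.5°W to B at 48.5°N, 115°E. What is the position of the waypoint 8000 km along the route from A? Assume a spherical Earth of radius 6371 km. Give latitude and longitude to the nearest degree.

The haversine formula gives a central angle δ ≈ 2.653 rad (152.0°) between the endpoints. The total great-circle distance is δ·R ≈ 2.653 × 6371 ≈ 16902 km, so the target fraction is f = 8000/16902 ≈ 0.473.
Interpolate at f ≈ 0.473 with slerp weights a = sin((1−f)δ)/sin δ ≈ 2.098, b = sin(fδ)/sin δ ≈ 2.025.
p = a·p₁ + b·p₂ ≈ (0.829, 0.550, 0.099); φ = arcsin(p_z) ≈ 5.70°, λ = atan2(p_y, p_x) ≈ 33.57°.

≈ 6°N, 34°E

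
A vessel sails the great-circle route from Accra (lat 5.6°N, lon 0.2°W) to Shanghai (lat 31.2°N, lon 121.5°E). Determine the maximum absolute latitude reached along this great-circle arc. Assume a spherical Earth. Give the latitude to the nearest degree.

≈ 38°N

The great circle lies in the plane with unit normal n̂ = (p₁ × p₂)/|p₁ × p₂|.
Here n̂_z ≈ +0.789; the vertex latitude is φ_max = arccos|n̂_z| ≈ 37.9°.
Check via Clairaut: cos φ_max = |cos φ₁| · sin C = cos(5.6°)·sin(52.5°) ≈ 0.789, again giving ≈ 37.9°.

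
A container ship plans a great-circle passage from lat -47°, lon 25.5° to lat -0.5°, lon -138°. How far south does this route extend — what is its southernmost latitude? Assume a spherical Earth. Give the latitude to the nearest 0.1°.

The great circle lies in the plane with unit normal n̂ = (p₁ × p₂)/|p₁ × p₂|.
Here n̂_z ≈ -0.254; the vertex latitude is φ_max = arccos|n̂_z| ≈ 75.3°.

≈ -75.3°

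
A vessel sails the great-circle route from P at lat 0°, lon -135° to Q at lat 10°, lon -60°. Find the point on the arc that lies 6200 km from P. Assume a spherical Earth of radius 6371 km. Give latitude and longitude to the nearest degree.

From cos δ = sin φ₁ sin φ₂ + cos φ₁ cos φ₂ cos Δλ, the central angle is δ ≈ 1.313 rad (75.2°). The total great-circle distance is δ·R ≈ 1.313 × 6371 ≈ 8366 km, so the target fraction is f = 6200/8366 ≈ 0.741.
Interpolate at f ≈ 0.741 with slerp weights a = sin((1−f)δ)/sin δ ≈ 0.345, b = sin(fδ)/sin δ ≈ 0.855.
p = a·p₁ + b·p₂ ≈ (0.177, -0.973, 0.148); φ = arcsin(p_z) ≈ 8.54°, λ = atan2(p_y, p_x) ≈ -79.68°.

≈ lat 9°, lon -80°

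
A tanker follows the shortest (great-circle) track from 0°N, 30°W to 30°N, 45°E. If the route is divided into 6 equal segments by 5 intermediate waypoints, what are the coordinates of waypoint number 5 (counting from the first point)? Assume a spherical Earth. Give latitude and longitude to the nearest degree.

≈ 28°N, 31°E

Convert each endpoint to a unit vector on the sphere (x = cos φ cos λ, y = cos φ sin λ, z = sin φ).
The central angle between the endpoints is δ = arccos(p₁·p₂) ≈ 1.345 rad (77.0°).
Interpolate at f = 5/6 with slerp weights a = sin((1−f)δ)/sin δ ≈ 0.228, b = sin(fδ)/sin δ ≈ 0.924.
p = a·p₁ + b·p₂ ≈ (0.763, 0.452, 0.462); φ = arcsin(p_z) ≈ 27.51°, λ = atan2(p_y, p_x) ≈ 30.62°.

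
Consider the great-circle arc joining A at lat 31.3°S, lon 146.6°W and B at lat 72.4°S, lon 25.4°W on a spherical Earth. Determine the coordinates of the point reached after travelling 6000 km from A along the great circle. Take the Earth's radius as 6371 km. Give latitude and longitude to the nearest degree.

≈ lat 76°S, lon 80°W

From cos δ = sin φ₁ sin φ₂ + cos φ₁ cos φ₂ cos Δλ, the central angle is δ ≈ 1.201 rad (68.8°). The total great-circle distance is δ·R ≈ 1.201 × 6371 ≈ 7652 km, so the target fraction is f = 6000/7652 ≈ 0.784.
Interpolate at f ≈ 0.784 with slerp weights a = sin((1−f)δ)/sin δ ≈ 0.275, b = sin(fδ)/sin δ ≈ 0.867.
p = a·p₁ + b·p₂ ≈ (0.041, -0.242, -0.969); φ = arcsin(p_z) ≈ -75.81°, λ = atan2(p_y, p_x) ≈ -80.44°.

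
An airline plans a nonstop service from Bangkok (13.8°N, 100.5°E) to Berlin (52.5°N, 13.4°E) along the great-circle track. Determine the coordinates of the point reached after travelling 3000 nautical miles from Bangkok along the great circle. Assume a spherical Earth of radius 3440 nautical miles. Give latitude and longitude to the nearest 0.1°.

Convert each endpoint to a unit vector on the sphere (x = cos φ cos λ, y = cos φ sin λ, z = sin φ).
The central angle between the endpoints is δ = arccos(p₁·p₂) ≈ 1.350 rad (77.3°). The total great-circle distance is δ·R ≈ 1.350 × 3440 ≈ 4643 nmi, so the target fraction is f = 3000/4643 ≈ 0.646.
Interpolate at f ≈ 0.646 with slerp weights a = sin((1−f)δ)/sin δ ≈ 0.471, b = sin(fδ)/sin δ ≈ 0.785.
p = a·p₁ + b·p₂ ≈ (0.381, 0.561, 0.735); φ = arcsin(p_z) ≈ 47.31°, λ = atan2(p_y, p_x) ≈ 55.78°.

≈ 47.3°N, 55.8°E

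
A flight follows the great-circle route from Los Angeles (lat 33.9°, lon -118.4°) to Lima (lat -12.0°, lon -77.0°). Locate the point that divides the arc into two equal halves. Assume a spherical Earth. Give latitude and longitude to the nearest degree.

The haversine formula gives a central angle δ ≈ 1.055 rad (60.5°) between the endpoints.
Interpolate at f = 1/2 with slerp weights a = sin((1−f)δ)/sin δ ≈ 0.579, b = sin(fδ)/sin δ ≈ 0.579.
p = a·p₁ + b·p₂ ≈ (-0.101, -0.974, 0.202); φ = arcsin(p_z) ≈ 11.68°, λ = atan2(p_y, p_x) ≈ -95.93°.

≈ lat 12°, lon -96°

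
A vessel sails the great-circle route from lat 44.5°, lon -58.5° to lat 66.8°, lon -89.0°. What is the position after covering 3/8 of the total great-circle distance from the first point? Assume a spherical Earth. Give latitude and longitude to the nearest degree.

≈ lat 54°, lon -66°

The haversine formula gives a central angle δ ≈ 0.481 rad (27.6°) between the endpoints.
Interpolate at f = 3/8 with slerp weights a = sin((1−f)δ)/sin δ ≈ 0.640, b = sin(fδ)/sin δ ≈ 0.388.
p = a·p₁ + b·p₂ ≈ (0.241, -0.542, 0.805); φ = arcsin(p_z) ≈ 53.61°, λ = atan2(p_y, p_x) ≈ -66.01°.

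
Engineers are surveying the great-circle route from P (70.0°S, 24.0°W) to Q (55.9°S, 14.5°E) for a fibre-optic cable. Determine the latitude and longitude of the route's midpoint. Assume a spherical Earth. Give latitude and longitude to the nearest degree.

Write both endpoints as unit vectors p₁, p₂ with components (cos φ cos λ, cos φ sin λ, sin φ).
The central angle between the endpoints is δ = arccos(p₁·p₂) ≈ 0.381 rad (21.8°).
Interpolate at f = 1/2 with slerp weights a = sin((1−f)δ)/sin δ ≈ 0.509, b = sin(fδ)/sin δ ≈ 0.509.
p = a·p₁ + b·p₂ ≈ (0.436, 0.001, -0.900); φ = arcsin(p_z) ≈ -64.18°, λ = atan2(p_y, p_x) ≈ 0.08°.

≈ (64°S, 0°E)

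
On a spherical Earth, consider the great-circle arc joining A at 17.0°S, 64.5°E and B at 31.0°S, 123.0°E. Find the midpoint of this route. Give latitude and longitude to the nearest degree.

≈ 27°S, 92°E

The haversine formula gives a central angle δ ≈ 0.953 rad (54.6°) between the endpoints.
Interpolate at f = 1/2 with slerp weights a = sin((1−f)δ)/sin δ ≈ 0.563, b = sin(fδ)/sin δ ≈ 0.563.
p = a·p₁ + b·p₂ ≈ (-0.031, 0.890, -0.454); φ = arcsin(p_z) ≈ -27.02°, λ = atan2(p_y, p_x) ≈ 92.00°.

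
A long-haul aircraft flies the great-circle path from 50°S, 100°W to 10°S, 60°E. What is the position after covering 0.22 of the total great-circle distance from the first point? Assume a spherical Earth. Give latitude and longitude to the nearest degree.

Write both endpoints as unit vectors p₁, p₂ with components (cos φ cos λ, cos φ sin λ, sin φ).
The central angle between the endpoints is δ = arccos(p₁·p₂) ≈ 2.051 rad (117.5°).
Interpolate at f = 0.22 with slerp weights a = sin((1−f)δ)/sin δ ≈ 1.127, b = sin(fδ)/sin δ ≈ 0.492.
p = a·p₁ + b·p₂ ≈ (0.116, -0.294, -0.949); φ = arcsin(p_z) ≈ -71.56°, λ = atan2(p_y, p_x) ≈ -68.43°.

≈ 72°S, 68°W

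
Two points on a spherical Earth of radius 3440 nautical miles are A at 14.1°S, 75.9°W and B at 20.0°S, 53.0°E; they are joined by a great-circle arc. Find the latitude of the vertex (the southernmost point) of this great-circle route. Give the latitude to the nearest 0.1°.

The great circle lies in the plane with unit normal n̂ = (p₁ × p₂)/|p₁ × p₂|.
Here n̂_z ≈ +0.813; the vertex latitude is φ_max = arccos|n̂_z| ≈ 35.6°.
Check via Clairaut: cos φ_max = |cos φ₁| · sin C = cos(14.1°)·sin(123.0°) ≈ 0.813, again giving ≈ 35.6°.

≈ 35.6°S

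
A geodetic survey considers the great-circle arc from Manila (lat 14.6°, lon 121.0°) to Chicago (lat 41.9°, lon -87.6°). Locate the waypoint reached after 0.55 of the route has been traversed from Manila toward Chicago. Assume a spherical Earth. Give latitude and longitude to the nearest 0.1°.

Write both endpoints as unit vectors p₁, p₂ with components (cos φ cos λ, cos φ sin λ, sin φ).
The central angle between the endpoints is δ = arccos(p₁·p₂) ≈ 2.053 rad (117.6°).
Interpolate at f = 0.55 with slerp weights a = sin((1−f)δ)/sin δ ≈ 0.901, b = sin(fδ)/sin δ ≈ 1.021.
p = a·p₁ + b·p₂ ≈ (-0.417, -0.012, 0.909); φ = arcsin(p_z) ≈ 65.33°, λ = atan2(p_y, p_x) ≈ -178.39°.

≈ lat 65.3°, lon -178.4°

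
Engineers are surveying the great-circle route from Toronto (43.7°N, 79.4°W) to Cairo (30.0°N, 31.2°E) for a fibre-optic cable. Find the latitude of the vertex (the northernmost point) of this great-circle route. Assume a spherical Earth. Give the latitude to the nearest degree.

≈ 54°N

The great circle lies in the plane with unit normal n̂ = (p₁ × p₂)/|p₁ × p₂|.
Here n̂_z ≈ +0.591; the vertex latitude is φ_max = arccos|n̂_z| ≈ 53.8°.
Check via Clairaut: cos φ_max = |cos φ₁| · sin C = cos(43.7°)·sin(54.8°) ≈ 0.591, again giving ≈ 53.8°.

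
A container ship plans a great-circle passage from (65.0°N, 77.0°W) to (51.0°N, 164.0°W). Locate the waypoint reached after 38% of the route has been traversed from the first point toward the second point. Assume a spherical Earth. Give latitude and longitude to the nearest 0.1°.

Convert each endpoint to a unit vector on the sphere (x = cos φ cos λ, y = cos φ sin λ, z = sin φ).
The central angle between the endpoints is δ = arccos(p₁·p₂) ≈ 0.770 rad (44.1°).
Interpolate at f = 0.38 with slerp weights a = sin((1−f)δ)/sin δ ≈ 0.660, b = sin(fδ)/sin δ ≈ 0.414.
p = a·p₁ + b·p₂ ≈ (-0.188, -0.344, 0.920); φ = arcsin(p_z) ≈ 66.94°, λ = atan2(p_y, p_x) ≈ -118.67°.

≈ (66.9°N, 118.7°W)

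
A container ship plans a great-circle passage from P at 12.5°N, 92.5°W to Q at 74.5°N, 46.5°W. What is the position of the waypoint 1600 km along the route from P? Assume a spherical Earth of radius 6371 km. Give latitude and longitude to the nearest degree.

≈ 27°N, 89°W

The haversine formula gives a central angle δ ≈ 1.170 rad (67.1°) between the endpoints. The total great-circle distance is δ·R ≈ 1.170 × 6371 ≈ 7456 km, so the target fraction is f = 1600/7456 ≈ 0.215.
Interpolate at f ≈ 0.215 with slerp weights a = sin((1−f)δ)/sin δ ≈ 0.863, b = sin(fδ)/sin δ ≈ 0.270.
p = a·p₁ + b·p₂ ≈ (0.013, -0.894, 0.447); φ = arcsin(p_z) ≈ 26.55°, λ = atan2(p_y, p_x) ≈ -89.18°.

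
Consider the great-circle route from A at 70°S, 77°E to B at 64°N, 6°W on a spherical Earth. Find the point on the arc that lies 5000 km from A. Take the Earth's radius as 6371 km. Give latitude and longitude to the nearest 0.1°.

Write both endpoints as unit vectors p₁, p₂ with components (cos φ cos λ, cos φ sin λ, sin φ).
The central angle between the endpoints is δ = arccos(p₁·p₂) ≈ 2.543 rad (145.7°). The total great-circle distance is δ·R ≈ 2.543 × 6371 ≈ 16204 km, so the target fraction is f = 5000/16204 ≈ 0.309.
Interpolate at f ≈ 0.309 with slerp weights a = sin((1−f)δ)/sin δ ≈ 1.744, b = sin(fδ)/sin δ ≈ 1.255.
p = a·p₁ + b·p₂ ≈ (0.681, 0.524, -0.511); φ = arcsin(p_z) ≈ -30.76°, λ = atan2(p_y, p_x) ≈ 37.56°.

≈ 30.8°S, 37.6°E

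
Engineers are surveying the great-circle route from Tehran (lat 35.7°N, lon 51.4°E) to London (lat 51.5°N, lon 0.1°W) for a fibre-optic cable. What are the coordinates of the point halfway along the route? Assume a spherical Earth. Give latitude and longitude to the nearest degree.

Convert each endpoint to a unit vector on the sphere (x = cos φ cos λ, y = cos φ sin λ, z = sin φ).
The central angle between the endpoints is δ = arccos(p₁·p₂) ≈ 0.690 rad (39.5°).
Interpolate at f = 1/2 with slerp weights a = sin((1−f)δ)/sin δ ≈ 0.531, b = sin(fδ)/sin δ ≈ 0.531.
p = a·p₁ + b·p₂ ≈ (0.600, 0.337, 0.726); φ = arcsin(p_z) ≈ 46.54°, λ = atan2(p_y, p_x) ≈ 29.30°.

≈ lat 47°N, lon 29°E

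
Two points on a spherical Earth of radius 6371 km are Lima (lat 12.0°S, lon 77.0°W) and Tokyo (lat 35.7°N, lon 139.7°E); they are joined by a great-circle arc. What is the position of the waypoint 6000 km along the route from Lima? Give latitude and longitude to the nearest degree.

≈ lat 24°N, lon 118°W

Write both endpoints as unit vectors p₁, p₂ with components (cos φ cos λ, cos φ sin λ, sin φ).
The central angle between the endpoints is δ = arccos(p₁·p₂) ≈ 2.431 rad (139.3°). The total great-circle distance is δ·R ≈ 2.431 × 6371 ≈ 15490 km, so the target fraction is f = 6000/15490 ≈ 0.387.
Interpolate at f ≈ 0.387 with slerp weights a = sin((1−f)δ)/sin δ ≈ 1.529, b = sin(fδ)/sin δ ≈ 1.240.
p = a·p₁ + b·p₂ ≈ (-0.432, -0.806, 0.406); φ = arcsin(p_z) ≈ 23.94°, λ = atan2(p_y, p_x) ≈ -118.19°.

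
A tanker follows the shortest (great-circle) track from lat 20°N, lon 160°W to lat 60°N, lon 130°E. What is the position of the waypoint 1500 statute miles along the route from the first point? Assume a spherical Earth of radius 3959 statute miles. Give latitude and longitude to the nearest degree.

The haversine formula gives a central angle δ ≈ 1.096 rad (62.8°) between the endpoints. The total great-circle distance is δ·R ≈ 1.096 × 3959 ≈ 4340 mi, so the target fraction is f = 1500/4340 ≈ 0.346.
Interpolate at f ≈ 0.346 with slerp weights a = sin((1−f)δ)/sin δ ≈ 0.739, b = sin(fδ)/sin δ ≈ 0.416.
p = a·p₁ + b·p₂ ≈ (-0.786, -0.078, 0.613); φ = arcsin(p_z) ≈ 37.80°, λ = atan2(p_y, p_x) ≈ -174.32°.

≈ lat 38°N, lon 174°W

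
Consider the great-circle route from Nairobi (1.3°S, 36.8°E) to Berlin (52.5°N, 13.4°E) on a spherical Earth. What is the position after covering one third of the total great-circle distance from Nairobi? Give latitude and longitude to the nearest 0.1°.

≈ (17.0°N, 31.2°E)

Convert each endpoint to a unit vector on the sphere (x = cos φ cos λ, y = cos φ sin λ, z = sin φ).
The central angle between the endpoints is δ = arccos(p₁·p₂) ≈ 1.000 rad (57.3°).
Interpolate at f = 1/3 with slerp weights a = sin((1−f)δ)/sin δ ≈ 0.735, b = sin(fδ)/sin δ ≈ 0.389.
p = a·p₁ + b·p₂ ≈ (0.818, 0.495, 0.292); φ = arcsin(p_z) ≈ 16.96°, λ = atan2(p_y, p_x) ≈ 31.16°.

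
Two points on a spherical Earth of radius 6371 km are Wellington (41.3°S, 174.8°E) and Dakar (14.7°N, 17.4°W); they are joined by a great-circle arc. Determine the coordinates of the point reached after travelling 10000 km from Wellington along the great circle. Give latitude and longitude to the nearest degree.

Write both endpoints as unit vectors p₁, p₂ with components (cos φ cos λ, cos φ sin λ, sin φ).
The central angle between the endpoints is δ = arccos(p₁·p₂) ≈ 2.642 rad (151.4°). The total great-circle distance is δ·R ≈ 2.642 × 6371 ≈ 16832 km, so the target fraction is f = 10000/16832 ≈ 0.594.
Interpolate at f ≈ 0.594 with slerp weights a = sin((1−f)δ)/sin δ ≈ 1.833, b = sin(fδ)/sin δ ≈ 2.087.
p = a·p₁ + b·p₂ ≈ (0.555, -0.479, -0.680); φ = arcsin(p_z) ≈ -42.86°, λ = atan2(p_y, p_x) ≈ -40.79°.

≈ (43°S, 41°W)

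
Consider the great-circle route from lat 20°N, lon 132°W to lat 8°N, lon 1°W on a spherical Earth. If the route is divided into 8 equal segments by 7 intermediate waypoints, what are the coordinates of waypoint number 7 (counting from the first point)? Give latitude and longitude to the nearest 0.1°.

Convert each endpoint to a unit vector on the sphere (x = cos φ cos λ, y = cos φ sin λ, z = sin φ).
The central angle between the endpoints is δ = arccos(p₁·p₂) ≈ 2.169 rad (124.3°).
Interpolate at f = 7/8 with slerp weights a = sin((1−f)δ)/sin δ ≈ 0.324, b = sin(fδ)/sin δ ≈ 1.146.
p = a·p₁ + b·p₂ ≈ (0.931, -0.246, 0.270); φ = arcsin(p_z) ≈ 15.68°, λ = atan2(p_y, p_x) ≈ -14.81°.

≈ lat 15.7°N, lon 14.8°W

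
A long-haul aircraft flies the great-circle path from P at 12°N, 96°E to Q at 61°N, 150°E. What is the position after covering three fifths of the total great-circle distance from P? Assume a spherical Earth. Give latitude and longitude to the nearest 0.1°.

From cos δ = sin φ₁ sin φ₂ + cos φ₁ cos φ₂ cos Δλ, the central angle is δ ≈ 1.092 rad (62.6°).
Interpolate at f = 3/5 with slerp weights a = sin((1−f)δ)/sin δ ≈ 0.477, b = sin(fδ)/sin δ ≈ 0.687.
p = a·p₁ + b·p₂ ≈ (-0.337, 0.630, 0.700); φ = arcsin(p_z) ≈ 44.39°, λ = atan2(p_y, p_x) ≈ 118.14°.

≈ 44.4°N, 118.1°E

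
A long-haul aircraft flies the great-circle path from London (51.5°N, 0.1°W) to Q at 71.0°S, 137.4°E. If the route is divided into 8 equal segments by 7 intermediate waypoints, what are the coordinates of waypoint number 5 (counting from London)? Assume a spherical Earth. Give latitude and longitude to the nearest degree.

≈ 38°S, 37°E

The haversine formula gives a central angle δ ≈ 2.667 rad (152.8°) between the endpoints.
Interpolate at f = 5/8 with slerp weights a = sin((1−f)δ)/sin δ ≈ 1.841, b = sin(fδ)/sin δ ≈ 2.177.
p = a·p₁ + b·p₂ ≈ (0.624, 0.478, -0.618); φ = arcsin(p_z) ≈ -38.18°, λ = atan2(p_y, p_x) ≈ 37.44°.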